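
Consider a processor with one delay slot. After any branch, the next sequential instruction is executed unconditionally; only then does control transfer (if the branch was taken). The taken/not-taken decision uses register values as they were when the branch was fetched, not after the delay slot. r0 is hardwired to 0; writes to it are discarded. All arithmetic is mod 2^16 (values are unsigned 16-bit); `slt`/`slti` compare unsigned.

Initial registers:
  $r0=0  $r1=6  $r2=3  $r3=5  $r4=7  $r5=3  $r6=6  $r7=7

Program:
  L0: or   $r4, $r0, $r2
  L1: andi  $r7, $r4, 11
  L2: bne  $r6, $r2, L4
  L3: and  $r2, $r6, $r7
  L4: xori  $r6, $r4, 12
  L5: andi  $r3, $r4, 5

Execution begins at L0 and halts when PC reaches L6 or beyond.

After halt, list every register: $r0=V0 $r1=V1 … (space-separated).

$r0=0 $r1=6 $r2=2 $r3=1 $r4=3 $r5=3 $r6=15 $r7=3

PC=0  or   $r4, $r0, $r2     | $r0=0 $r1=6 $r2=3 $r3=5 $r4=3 $r5=3 $r6=6 $r7=7
PC=1  andi  $r7, $r4, 11     | $r0=0 $r1=6 $r2=3 $r3=5 $r4=3 $r5=3 $r6=6 $r7=3
PC=2  bne  $r6, $r2, L4      | $r0=0 $r1=6 $r2=3 $r3=5 $r4=3 $r5=3 $r6=6 $r7=3  [TAKEN]
PC=3  and  $r2, $r6, $r7     | $r0=0 $r1=6 $r2=2 $r3=5 $r4=3 $r5=3 $r6=6 $r7=3
PC=4  xori  $r6, $r4, 12     | $r0=0 $r1=6 $r2=2 $r3=5 $r4=3 $r5=3 $r6=15 $r7=3
PC=5  andi  $r3, $r4, 5      | $r0=0 $r1=6 $r2=2 $r3=1 $r4=3 $r5=3 $r6=15 $r7=3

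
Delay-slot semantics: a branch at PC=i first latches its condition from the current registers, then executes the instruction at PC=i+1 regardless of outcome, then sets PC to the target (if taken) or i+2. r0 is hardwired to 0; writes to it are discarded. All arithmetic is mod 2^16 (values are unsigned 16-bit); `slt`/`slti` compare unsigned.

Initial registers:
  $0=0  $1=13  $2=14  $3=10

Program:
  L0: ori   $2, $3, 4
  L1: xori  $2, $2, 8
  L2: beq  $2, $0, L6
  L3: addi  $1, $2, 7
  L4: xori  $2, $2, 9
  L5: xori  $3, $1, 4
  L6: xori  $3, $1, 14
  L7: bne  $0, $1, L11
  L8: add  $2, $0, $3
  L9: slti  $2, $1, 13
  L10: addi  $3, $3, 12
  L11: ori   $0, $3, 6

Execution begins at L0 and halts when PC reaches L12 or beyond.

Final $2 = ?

3

[0] ori   $2, $3, 4  →  {$0:0, $1:13, $2:14, $3:10}
[1] xori  $2, $2, 8  →  {$0:0, $1:13, $2:6, $3:10}
[2] beq  $2, $0, L6  →  {$0:0, $1:13, $2:6, $3:10}  ⟨branch fallthrough⟩
[3] addi  $1, $2, 7  →  {$0:0, $1:13, $2:6, $3:10}
[4] xori  $2, $2, 9  →  {$0:0, $1:13, $2:15, $3:10}
[5] xori  $3, $1, 4  →  {$0:0, $1:13, $2:15, $3:9}
[6] xori  $3, $1, 14  →  {$0:0, $1:13, $2:15, $3:3}
[7] bne  $0, $1, L11  →  {$0:0, $1:13, $2:15, $3:3}  ⟨branch taken⟩
[8] add  $2, $0, $3  →  {$0:0, $1:13, $2:3, $3:3}
[11] ori   $0, $3, 6  →  {$0:0, $1:13, $2:3, $3:3}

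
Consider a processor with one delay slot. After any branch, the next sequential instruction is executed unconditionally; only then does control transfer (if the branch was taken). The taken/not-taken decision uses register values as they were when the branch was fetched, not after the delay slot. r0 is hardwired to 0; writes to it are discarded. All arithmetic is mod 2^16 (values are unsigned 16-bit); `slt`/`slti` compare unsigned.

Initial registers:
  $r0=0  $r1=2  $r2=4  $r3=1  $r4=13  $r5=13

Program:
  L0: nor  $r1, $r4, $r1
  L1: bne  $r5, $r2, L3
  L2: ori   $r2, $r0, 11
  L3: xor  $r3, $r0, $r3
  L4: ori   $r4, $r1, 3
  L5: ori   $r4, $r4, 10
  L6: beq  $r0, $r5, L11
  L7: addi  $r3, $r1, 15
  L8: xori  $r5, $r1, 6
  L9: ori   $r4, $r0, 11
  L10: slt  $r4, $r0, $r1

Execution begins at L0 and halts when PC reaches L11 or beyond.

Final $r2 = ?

[0] nor  $r1, $r4, $r1  →  {$r0:0, $r1:65520, $r2:4, $r3:1, $r4:13, $r5:13}
[1] bne  $r5, $r2, L3  →  {$r0:0, $r1:65520, $r2:4, $r3:1, $r4:13, $r5:13}  ⟨branch taken⟩
[2] ori   $r2, $r0, 11  →  {$r0:0, $r1:65520, $r2:11, $r3:1, $r4:13, $r5:13}
[3] xor  $r3, $r0, $r3  →  {$r0:0, $r1:65520, $r2:11, $r3:1, $r4:13, $r5:13}
[4] ori   $r4, $r1, 3  →  {$r0:0, $r1:65520, $r2:11, $r3:1, $r4:65523, $r5:13}
[5] ori   $r4, $r4, 10  →  {$r0:0, $r1:65520, $r2:11, $r3:1, $r4:65531, $r5:13}
[6] beq  $r0, $r5, L11  →  {$r0:0, $r1:65520, $r2:11, $r3:1, $r4:65531, $r5:13}  ⟨branch fallthrough⟩
[7] addi  $r3, $r1, 15  →  {$r0:0, $r1:65520, $r2:11, $r3:65535, $r4:65531, $r5:13}
[8] xori  $r5, $r1, 6  →  {$r0:0, $r1:65520, $r2:11, $r3:65535, $r4:65531, $r5:65526}
[9] ori   $r4, $r0, 11  →  {$r0:0, $r1:65520, $r2:11, $r3:65535, $r4:11, $r5:65526}
[10] slt  $r4, $r0, $r1  →  {$r0:0, $r1:65520, $r2:11, $r3:65535, $r4:1, $r5:65526}

11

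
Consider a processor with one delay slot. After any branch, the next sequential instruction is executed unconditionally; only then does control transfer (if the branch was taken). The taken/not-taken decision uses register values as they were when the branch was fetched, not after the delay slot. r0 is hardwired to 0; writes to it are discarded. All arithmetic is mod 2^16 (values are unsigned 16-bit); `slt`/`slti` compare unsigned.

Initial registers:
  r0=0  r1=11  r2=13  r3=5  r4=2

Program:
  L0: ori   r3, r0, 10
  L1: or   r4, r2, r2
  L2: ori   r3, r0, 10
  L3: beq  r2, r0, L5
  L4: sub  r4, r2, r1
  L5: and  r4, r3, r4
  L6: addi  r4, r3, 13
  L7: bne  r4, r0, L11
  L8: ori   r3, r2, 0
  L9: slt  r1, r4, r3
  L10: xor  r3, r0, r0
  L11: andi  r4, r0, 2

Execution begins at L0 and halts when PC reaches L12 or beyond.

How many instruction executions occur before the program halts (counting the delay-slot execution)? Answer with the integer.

  step pc=0: ori   r3, r0, 10  regs=(0,11,13,10,2)
  step pc=1: or   r4, r2, r2  regs=(0,11,13,10,13)
  step pc=2: ori   r3, r0, 10  regs=(0,11,13,10,13)
  step pc=3: beq  r2, r0, L5  cond=F  regs=(0,11,13,10,13)
  step pc=4: sub  r4, r2, r1  regs=(0,11,13,10,2)
  step pc=5: and  r4, r3, r4  regs=(0,11,13,10,2)
  step pc=6: addi  r4, r3, 13  regs=(0,11,13,10,23)
  step pc=7: bne  r4, r0, L11  cond=T  regs=(0,11,13,10,23)
  step pc=8: ori   r3, r2, 0  regs=(0,11,13,13,23)
  step pc=11: andi  r4, r0, 2  regs=(0,11,13,13,0)

10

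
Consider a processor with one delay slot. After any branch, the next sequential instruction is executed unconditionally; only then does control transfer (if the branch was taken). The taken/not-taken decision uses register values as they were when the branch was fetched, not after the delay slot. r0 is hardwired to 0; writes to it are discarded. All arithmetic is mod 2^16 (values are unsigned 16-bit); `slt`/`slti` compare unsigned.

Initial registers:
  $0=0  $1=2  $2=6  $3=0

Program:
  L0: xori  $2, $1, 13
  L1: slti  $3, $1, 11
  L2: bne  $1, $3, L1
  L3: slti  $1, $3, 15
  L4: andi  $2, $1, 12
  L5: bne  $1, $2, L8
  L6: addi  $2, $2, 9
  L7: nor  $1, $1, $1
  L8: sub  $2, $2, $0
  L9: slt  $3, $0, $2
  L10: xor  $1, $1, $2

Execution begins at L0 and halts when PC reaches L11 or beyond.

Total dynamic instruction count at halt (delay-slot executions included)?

PC=0  xori  $2, $1, 13       | $0=0 $1=2 $2=15 $3=0
PC=1  slti  $3, $1, 11       | $0=0 $1=2 $2=15 $3=1
PC=2  bne  $1, $3, L1        | $0=0 $1=2 $2=15 $3=1  [TAKEN]
PC=3  slti  $1, $3, 15       | $0=0 $1=1 $2=15 $3=1
PC=1  slti  $3, $1, 11       | $0=0 $1=1 $2=15 $3=1
PC=2  bne  $1, $3, L1        | $0=0 $1=1 $2=15 $3=1  [not taken]
PC=3  slti  $1, $3, 15       | $0=0 $1=1 $2=15 $3=1
PC=4  andi  $2, $1, 12       | $0=0 $1=1 $2=0 $3=1
PC=5  bne  $1, $2, L8        | $0=0 $1=1 $2=0 $3=1  [TAKEN]
PC=6  addi  $2, $2, 9        | $0=0 $1=1 $2=9 $3=1
PC=8  sub  $2, $2, $0        | $0=0 $1=1 $2=9 $3=1
PC=9  slt  $3, $0, $2        | $0=0 $1=1 $2=9 $3=1
PC=10 xor  $1, $1, $2        | $0=0 $1=8 $2=9 $3=1

13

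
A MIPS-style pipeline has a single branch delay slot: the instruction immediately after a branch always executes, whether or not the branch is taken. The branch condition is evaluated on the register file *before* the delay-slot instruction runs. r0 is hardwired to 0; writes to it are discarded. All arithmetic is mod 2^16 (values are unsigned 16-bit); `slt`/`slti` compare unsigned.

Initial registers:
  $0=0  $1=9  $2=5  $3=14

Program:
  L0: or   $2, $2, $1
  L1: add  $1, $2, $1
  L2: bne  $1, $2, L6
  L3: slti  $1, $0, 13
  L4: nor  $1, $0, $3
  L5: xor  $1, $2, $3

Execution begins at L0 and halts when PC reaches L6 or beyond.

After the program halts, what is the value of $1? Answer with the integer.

1

PC=0  or   $2, $2, $1        | $0=0 $1=9 $2=13 $3=14
PC=1  add  $1, $2, $1        | $0=0 $1=22 $2=13 $3=14
PC=2  bne  $1, $2, L6        | $0=0 $1=22 $2=13 $3=14  [TAKEN]
PC=3  slti  $1, $0, 13       | $0=0 $1=1 $2=13 $3=14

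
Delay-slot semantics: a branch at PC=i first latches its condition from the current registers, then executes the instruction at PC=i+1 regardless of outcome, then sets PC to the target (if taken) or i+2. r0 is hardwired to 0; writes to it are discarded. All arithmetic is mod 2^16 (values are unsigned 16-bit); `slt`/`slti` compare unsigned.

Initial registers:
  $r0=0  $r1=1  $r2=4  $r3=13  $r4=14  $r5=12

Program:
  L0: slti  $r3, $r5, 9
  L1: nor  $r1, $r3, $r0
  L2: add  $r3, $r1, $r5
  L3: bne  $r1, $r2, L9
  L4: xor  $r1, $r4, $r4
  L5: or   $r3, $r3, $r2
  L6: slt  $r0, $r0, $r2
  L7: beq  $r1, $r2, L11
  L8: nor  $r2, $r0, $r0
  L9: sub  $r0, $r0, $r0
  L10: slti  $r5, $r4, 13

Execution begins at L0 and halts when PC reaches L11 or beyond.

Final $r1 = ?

0

#0 slti  $r3, $r5, 9 ; 0/1/4/0/14/12
#1 nor  $r1, $r3, $r0 ; 0/65535/4/0/14/12
#2 add  $r3, $r1, $r5 ; 0/65535/4/11/14/12
#3 bne  $r1, $r2, L9 ; 0/65535/4/11/14/12 ; →target
#4 xor  $r1, $r4, $r4 ; 0/0/4/11/14/12
#9 sub  $r0, $r0, $r0 ; 0/0/4/11/14/12
#10 slti  $r5, $r4, 13 ; 0/0/4/11/14/0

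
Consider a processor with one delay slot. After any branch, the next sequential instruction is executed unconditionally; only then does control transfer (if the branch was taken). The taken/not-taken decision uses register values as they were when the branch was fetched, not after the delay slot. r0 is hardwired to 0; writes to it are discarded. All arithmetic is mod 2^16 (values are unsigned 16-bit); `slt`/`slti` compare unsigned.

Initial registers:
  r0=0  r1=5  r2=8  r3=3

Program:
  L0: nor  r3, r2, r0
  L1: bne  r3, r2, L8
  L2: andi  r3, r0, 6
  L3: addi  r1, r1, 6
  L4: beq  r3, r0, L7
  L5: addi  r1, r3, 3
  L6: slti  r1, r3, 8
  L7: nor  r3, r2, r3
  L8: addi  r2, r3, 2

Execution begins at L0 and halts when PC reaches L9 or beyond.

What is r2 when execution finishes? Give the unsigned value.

2

  step pc=0: nor  r3, r2, r0  regs=(0,5,8,65527)
  step pc=1: bne  r3, r2, L8  cond=T  regs=(0,5,8,65527)
  step pc=2: andi  r3, r0, 6  regs=(0,5,8,0)
  step pc=8: addi  r2, r3, 2  regs=(0,5,2,0)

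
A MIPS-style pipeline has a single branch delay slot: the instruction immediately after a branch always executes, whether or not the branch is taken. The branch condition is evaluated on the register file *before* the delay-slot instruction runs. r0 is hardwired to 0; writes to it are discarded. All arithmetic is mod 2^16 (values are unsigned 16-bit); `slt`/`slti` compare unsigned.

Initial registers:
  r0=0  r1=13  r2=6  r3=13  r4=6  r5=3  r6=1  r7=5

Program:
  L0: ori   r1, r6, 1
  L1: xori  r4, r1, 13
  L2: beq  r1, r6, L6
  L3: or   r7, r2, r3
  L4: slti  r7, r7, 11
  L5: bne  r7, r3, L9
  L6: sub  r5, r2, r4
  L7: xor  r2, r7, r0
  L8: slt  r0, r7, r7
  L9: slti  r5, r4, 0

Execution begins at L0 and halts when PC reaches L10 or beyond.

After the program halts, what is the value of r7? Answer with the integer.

15

PC=0  ori   r1, r6, 1        | r0=0 r1=1 r2=6 r3=13 r4=6 r5=3 r6=1 r7=5
PC=1  xori  r4, r1, 13       | r0=0 r1=1 r2=6 r3=13 r4=12 r5=3 r6=1 r7=5
PC=2  beq  r1, r6, L6        | r0=0 r1=1 r2=6 r3=13 r4=12 r5=3 r6=1 r7=5  [TAKEN]
PC=3  or   r7, r2, r3        | r0=0 r1=1 r2=6 r3=13 r4=12 r5=3 r6=1 r7=15
PC=6  sub  r5, r2, r4        | r0=0 r1=1 r2=6 r3=13 r4=12 r5=65530 r6=1 r7=15
PC=7  xor  r2, r7, r0        | r0=0 r1=1 r2=15 r3=13 r4=12 r5=65530 r6=1 r7=15
PC=8  slt  r0, r7, r7        | r0=0 r1=1 r2=15 r3=13 r4=12 r5=65530 r6=1 r7=15
PC=9  slti  r5, r4, 0        | r0=0 r1=1 r2=15 r3=13 r4=12 r5=0 r6=1 r7=15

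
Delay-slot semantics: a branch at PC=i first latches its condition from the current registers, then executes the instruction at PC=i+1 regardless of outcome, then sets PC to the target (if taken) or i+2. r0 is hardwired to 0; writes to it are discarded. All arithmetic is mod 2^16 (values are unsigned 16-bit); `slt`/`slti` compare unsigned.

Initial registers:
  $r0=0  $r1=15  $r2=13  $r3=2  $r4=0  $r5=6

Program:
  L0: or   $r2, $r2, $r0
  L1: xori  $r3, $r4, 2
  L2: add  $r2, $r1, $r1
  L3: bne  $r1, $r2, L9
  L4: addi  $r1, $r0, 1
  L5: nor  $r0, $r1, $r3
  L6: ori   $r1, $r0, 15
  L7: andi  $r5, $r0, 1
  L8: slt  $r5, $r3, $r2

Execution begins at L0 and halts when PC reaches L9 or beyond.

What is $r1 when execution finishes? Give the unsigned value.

#0 or   $r2, $r2, $r0 ; 0/15/13/2/0/6
#1 xori  $r3, $r4, 2 ; 0/15/13/2/0/6
#2 add  $r2, $r1, $r1 ; 0/15/30/2/0/6
#3 bne  $r1, $r2, L9 ; 0/15/30/2/0/6 ; →target
#4 addi  $r1, $r0, 1 ; 0/1/30/2/0/6

1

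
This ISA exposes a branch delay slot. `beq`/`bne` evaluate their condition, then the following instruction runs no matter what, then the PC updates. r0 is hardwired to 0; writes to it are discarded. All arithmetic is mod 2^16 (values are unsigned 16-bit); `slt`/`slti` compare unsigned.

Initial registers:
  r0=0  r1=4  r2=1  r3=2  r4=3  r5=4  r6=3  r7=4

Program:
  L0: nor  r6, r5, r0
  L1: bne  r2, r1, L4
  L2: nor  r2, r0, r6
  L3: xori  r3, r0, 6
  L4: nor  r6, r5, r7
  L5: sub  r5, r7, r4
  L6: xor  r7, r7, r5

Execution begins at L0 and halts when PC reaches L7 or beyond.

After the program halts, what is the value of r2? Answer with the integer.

[0] nor  r6, r5, r0  →  {r0:0, r1:4, r2:1, r3:2, r4:3, r5:4, r6:65531, r7:4}
[1] bne  r2, r1, L4  →  {r0:0, r1:4, r2:1, r3:2, r4:3, r5:4, r6:65531, r7:4}  ⟨branch taken⟩
[2] nor  r2, r0, r6  →  {r0:0, r1:4, r2:4, r3:2, r4:3, r5:4, r6:65531, r7:4}
[4] nor  r6, r5, r7  →  {r0:0, r1:4, r2:4, r3:2, r4:3, r5:4, r6:65531, r7:4}
[5] sub  r5, r7, r4  →  {r0:0, r1:4, r2:4, r3:2, r4:3, r5:1, r6:65531, r7:4}
[6] xor  r7, r7, r5  →  {r0:0, r1:4, r2:4, r3:2, r4:3, r5:1, r6:65531, r7:5}

4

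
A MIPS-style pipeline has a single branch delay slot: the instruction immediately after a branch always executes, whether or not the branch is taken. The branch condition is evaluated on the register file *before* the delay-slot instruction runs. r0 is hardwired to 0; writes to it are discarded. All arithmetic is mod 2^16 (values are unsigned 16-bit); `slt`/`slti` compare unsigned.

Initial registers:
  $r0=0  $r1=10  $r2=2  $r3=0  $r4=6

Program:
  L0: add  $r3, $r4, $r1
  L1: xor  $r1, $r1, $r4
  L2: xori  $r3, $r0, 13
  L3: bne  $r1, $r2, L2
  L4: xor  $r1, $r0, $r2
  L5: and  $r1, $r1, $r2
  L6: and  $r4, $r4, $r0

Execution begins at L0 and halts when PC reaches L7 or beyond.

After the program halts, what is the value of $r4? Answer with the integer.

0

PC=0  add  $r3, $r4, $r1     | $r0=0 $r1=10 $r2=2 $r3=16 $r4=6
PC=1  xor  $r1, $r1, $r4     | $r0=0 $r1=12 $r2=2 $r3=16 $r4=6
PC=2  xori  $r3, $r0, 13     | $r0=0 $r1=12 $r2=2 $r3=13 $r4=6
PC=3  bne  $r1, $r2, L2      | $r0=0 $r1=12 $r2=2 $r3=13 $r4=6  [TAKEN]
PC=4  xor  $r1, $r0, $r2     | $r0=0 $r1=2 $r2=2 $r3=13 $r4=6
PC=2  xori  $r3, $r0, 13     | $r0=0 $r1=2 $r2=2 $r3=13 $r4=6
PC=3  bne  $r1, $r2, L2      | $r0=0 $r1=2 $r2=2 $r3=13 $r4=6  [not taken]
PC=4  xor  $r1, $r0, $r2     | $r0=0 $r1=2 $r2=2 $r3=13 $r4=6
PC=5  and  $r1, $r1, $r2     | $r0=0 $r1=2 $r2=2 $r3=13 $r4=6
PC=6  and  $r4, $r4, $r0     | $r0=0 $r1=2 $r2=2 $r3=13 $r4=0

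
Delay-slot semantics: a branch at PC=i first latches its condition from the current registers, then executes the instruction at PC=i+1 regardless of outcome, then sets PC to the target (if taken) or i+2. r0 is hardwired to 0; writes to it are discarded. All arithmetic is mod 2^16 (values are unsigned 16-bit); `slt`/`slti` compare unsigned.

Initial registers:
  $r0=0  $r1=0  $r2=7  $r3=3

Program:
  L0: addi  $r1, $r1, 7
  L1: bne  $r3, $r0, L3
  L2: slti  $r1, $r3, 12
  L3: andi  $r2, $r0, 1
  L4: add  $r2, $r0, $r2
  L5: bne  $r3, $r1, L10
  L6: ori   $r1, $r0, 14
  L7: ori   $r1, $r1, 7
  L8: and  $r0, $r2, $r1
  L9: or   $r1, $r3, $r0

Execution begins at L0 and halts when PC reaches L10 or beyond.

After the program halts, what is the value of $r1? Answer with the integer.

[0] addi  $r1, $r1, 7  →  {$r0:0, $r1:7, $r2:7, $r3:3}
[1] bne  $r3, $r0, L3  →  {$r0:0, $r1:7, $r2:7, $r3:3}  ⟨branch taken⟩
[2] slti  $r1, $r3, 12  →  {$r0:0, $r1:1, $r2:7, $r3:3}
[3] andi  $r2, $r0, 1  →  {$r0:0, $r1:1, $r2:0, $r3:3}
[4] add  $r2, $r0, $r2  →  {$r0:0, $r1:1, $r2:0, $r3:3}
[5] bne  $r3, $r1, L10  →  {$r0:0, $r1:1, $r2:0, $r3:3}  ⟨branch taken⟩
[6] ori   $r1, $r0, 14  →  {$r0:0, $r1:14, $r2:0, $r3:3}

14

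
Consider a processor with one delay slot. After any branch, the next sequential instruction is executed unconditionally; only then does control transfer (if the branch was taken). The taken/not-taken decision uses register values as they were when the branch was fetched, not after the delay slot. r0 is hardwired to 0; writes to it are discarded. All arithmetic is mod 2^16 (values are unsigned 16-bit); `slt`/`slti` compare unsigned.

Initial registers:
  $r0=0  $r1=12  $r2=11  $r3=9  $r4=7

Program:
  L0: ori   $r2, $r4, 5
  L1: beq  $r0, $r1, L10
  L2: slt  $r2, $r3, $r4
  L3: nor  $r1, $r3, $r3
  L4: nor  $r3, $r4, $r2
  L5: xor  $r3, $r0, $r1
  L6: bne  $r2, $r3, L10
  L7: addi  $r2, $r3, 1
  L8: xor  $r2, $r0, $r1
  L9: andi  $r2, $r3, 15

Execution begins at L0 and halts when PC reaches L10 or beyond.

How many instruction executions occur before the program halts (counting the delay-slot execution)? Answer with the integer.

[0] ori   $r2, $r4, 5  →  {$r0:0, $r1:12, $r2:7, $r3:9, $r4:7}
[1] beq  $r0, $r1, L10  →  {$r0:0, $r1:12, $r2:7, $r3:9, $r4:7}  ⟨branch fallthrough⟩
[2] slt  $r2, $r3, $r4  →  {$r0:0, $r1:12, $r2:0, $r3:9, $r4:7}
[3] nor  $r1, $r3, $r3  →  {$r0:0, $r1:65526, $r2:0, $r3:9, $r4:7}
[4] nor  $r3, $r4, $r2  →  {$r0:0, $r1:65526, $r2:0, $r3:65528, $r4:7}
[5] xor  $r3, $r0, $r1  →  {$r0:0, $r1:65526, $r2:0, $r3:65526, $r4:7}
[6] bne  $r2, $r3, L10  →  {$r0:0, $r1:65526, $r2:0, $r3:65526, $r4:7}  ⟨branch taken⟩
[7] addi  $r2, $r3, 1  →  {$r0:0, $r1:65526, $r2:65527, $r3:65526, $r4:7}

8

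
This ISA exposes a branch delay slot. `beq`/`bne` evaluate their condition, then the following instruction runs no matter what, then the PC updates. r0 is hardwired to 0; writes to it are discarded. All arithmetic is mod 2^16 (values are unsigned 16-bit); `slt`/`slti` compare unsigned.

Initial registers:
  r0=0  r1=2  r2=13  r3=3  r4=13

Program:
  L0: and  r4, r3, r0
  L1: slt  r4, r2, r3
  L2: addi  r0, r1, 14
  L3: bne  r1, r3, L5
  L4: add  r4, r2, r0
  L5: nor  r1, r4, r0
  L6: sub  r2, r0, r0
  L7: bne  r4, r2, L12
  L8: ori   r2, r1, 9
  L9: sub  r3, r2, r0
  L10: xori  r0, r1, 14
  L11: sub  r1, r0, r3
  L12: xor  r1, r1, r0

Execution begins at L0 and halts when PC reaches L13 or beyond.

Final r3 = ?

PC=0  and  r4, r3, r0        | r0=0 r1=2 r2=13 r3=3 r4=0
PC=1  slt  r4, r2, r3        | r0=0 r1=2 r2=13 r3=3 r4=0
PC=2  addi  r0, r1, 14       | r0=0 r1=2 r2=13 r3=3 r4=0
PC=3  bne  r1, r3, L5        | r0=0 r1=2 r2=13 r3=3 r4=0  [TAKEN]
PC=4  add  r4, r2, r0        | r0=0 r1=2 r2=13 r3=3 r4=13
PC=5  nor  r1, r4, r0        | r0=0 r1=65522 r2=13 r3=3 r4=13
PC=6  sub  r2, r0, r0        | r0=0 r1=65522 r2=0 r3=3 r4=13
PC=7  bne  r4, r2, L12       | r0=0 r1=65522 r2=0 r3=3 r4=13  [TAKEN]
PC=8  ori   r2, r1, 9        | r0=0 r1=65522 r2=65531 r3=3 r4=13
PC=12 xor  r1, r1, r0        | r0=0 r1=65522 r2=65531 r3=3 r4=13

3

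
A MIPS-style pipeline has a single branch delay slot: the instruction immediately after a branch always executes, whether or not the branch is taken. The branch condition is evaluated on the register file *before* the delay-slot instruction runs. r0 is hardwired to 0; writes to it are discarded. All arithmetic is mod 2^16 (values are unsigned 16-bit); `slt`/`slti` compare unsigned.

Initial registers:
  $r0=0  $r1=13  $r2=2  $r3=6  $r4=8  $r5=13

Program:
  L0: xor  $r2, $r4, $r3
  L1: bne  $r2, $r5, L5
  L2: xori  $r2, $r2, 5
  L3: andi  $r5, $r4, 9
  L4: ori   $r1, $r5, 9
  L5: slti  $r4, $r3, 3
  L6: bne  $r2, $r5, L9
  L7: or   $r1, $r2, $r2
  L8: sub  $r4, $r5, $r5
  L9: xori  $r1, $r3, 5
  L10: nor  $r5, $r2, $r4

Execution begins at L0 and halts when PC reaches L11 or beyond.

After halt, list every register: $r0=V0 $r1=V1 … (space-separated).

$r0=0 $r1=3 $r2=11 $r3=6 $r4=0 $r5=65524

#0 xor  $r2, $r4, $r3 ; 0/13/14/6/8/13
#1 bne  $r2, $r5, L5 ; 0/13/14/6/8/13 ; →target
#2 xori  $r2, $r2, 5 ; 0/13/11/6/8/13
#5 slti  $r4, $r3, 3 ; 0/13/11/6/0/13
#6 bne  $r2, $r5, L9 ; 0/13/11/6/0/13 ; →target
#7 or   $r1, $r2, $r2 ; 0/11/11/6/0/13
#9 xori  $r1, $r3, 5 ; 0/3/11/6/0/13
#10 nor  $r5, $r2, $r4 ; 0/3/11/6/0/65524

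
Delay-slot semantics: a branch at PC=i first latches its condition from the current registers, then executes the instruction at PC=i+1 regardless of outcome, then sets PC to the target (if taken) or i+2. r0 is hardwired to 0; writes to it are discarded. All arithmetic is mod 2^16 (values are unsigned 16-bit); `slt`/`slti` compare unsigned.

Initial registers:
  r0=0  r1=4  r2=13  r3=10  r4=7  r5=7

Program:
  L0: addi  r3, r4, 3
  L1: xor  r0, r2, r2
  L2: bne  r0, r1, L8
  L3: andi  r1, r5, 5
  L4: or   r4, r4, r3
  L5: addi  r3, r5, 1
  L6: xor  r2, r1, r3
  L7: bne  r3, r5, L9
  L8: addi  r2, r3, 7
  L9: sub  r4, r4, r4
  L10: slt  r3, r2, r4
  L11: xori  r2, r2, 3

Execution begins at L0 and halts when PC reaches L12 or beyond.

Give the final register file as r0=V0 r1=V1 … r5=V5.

r0=0 r1=5 r2=18 r3=0 r4=0 r5=7

[0] addi  r3, r4, 3  →  {r0:0, r1:4, r2:13, r3:10, r4:7, r5:7}
[1] xor  r0, r2, r2  →  {r0:0, r1:4, r2:13, r3:10, r4:7, r5:7}
[2] bne  r0, r1, L8  →  {r0:0, r1:4, r2:13, r3:10, r4:7, r5:7}  ⟨branch taken⟩
[3] andi  r1, r5, 5  →  {r0:0, r1:5, r2:13, r3:10, r4:7, r5:7}
[8] addi  r2, r3, 7  →  {r0:0, r1:5, r2:17, r3:10, r4:7, r5:7}
[9] sub  r4, r4, r4  →  {r0:0, r1:5, r2:17, r3:10, r4:0, r5:7}
[10] slt  r3, r2, r4  →  {r0:0, r1:5, r2:17, r3:0, r4:0, r5:7}
[11] xori  r2, r2, 3  →  {r0:0, r1:5, r2:18, r3:0, r4:0, r5:7}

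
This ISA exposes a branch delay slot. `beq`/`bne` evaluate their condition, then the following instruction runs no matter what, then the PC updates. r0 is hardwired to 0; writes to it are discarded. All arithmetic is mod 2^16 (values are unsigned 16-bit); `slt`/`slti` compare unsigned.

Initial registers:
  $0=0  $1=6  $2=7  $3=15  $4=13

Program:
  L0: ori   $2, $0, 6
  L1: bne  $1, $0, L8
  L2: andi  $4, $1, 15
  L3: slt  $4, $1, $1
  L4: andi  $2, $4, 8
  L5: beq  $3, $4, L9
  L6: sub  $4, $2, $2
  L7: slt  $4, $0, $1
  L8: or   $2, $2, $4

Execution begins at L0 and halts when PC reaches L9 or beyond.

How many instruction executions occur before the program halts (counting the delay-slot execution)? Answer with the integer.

PC=0  ori   $2, $0, 6        | $0=0 $1=6 $2=6 $3=15 $4=13
PC=1  bne  $1, $0, L8        | $0=0 $1=6 $2=6 $3=15 $4=13  [TAKEN]
PC=2  andi  $4, $1, 15       | $0=0 $1=6 $2=6 $3=15 $4=6
PC=8  or   $2, $2, $4        | $0=0 $1=6 $2=6 $3=15 $4=6

4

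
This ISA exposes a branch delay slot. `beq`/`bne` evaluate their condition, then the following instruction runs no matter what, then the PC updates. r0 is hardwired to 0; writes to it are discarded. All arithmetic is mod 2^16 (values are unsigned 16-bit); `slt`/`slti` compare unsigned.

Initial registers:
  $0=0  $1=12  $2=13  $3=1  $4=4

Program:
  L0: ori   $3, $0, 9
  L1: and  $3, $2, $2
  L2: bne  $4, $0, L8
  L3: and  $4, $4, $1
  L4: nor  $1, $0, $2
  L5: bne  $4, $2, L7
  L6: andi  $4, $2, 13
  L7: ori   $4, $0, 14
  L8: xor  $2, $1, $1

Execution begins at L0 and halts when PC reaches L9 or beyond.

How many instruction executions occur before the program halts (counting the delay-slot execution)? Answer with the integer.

PC=0  ori   $3, $0, 9        | $0=0 $1=12 $2=13 $3=9 $4=4
PC=1  and  $3, $2, $2        | $0=0 $1=12 $2=13 $3=13 $4=4
PC=2  bne  $4, $0, L8        | $0=0 $1=12 $2=13 $3=13 $4=4  [TAKEN]
PC=3  and  $4, $4, $1        | $0=0 $1=12 $2=13 $3=13 $4=4
PC=8  xor  $2, $1, $1        | $0=0 $1=12 $2=0 $3=13 $4=4

5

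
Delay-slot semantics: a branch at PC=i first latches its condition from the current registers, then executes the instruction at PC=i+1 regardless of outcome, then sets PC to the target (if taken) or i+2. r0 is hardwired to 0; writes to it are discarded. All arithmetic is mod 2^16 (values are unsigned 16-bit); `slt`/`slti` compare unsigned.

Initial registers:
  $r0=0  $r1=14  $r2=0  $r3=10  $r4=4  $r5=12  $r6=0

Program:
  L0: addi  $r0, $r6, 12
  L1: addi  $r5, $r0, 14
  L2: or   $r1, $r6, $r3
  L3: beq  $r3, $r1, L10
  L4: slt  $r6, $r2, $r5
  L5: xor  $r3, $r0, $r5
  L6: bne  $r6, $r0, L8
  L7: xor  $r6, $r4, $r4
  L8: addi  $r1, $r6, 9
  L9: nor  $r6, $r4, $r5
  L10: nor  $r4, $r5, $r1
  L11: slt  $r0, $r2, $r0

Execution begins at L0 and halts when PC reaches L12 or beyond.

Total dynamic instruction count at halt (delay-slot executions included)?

7

PC=0  addi  $r0, $r6, 12     | $r0=0 $r1=14 $r2=0 $r3=10 $r4=4 $r5=12 $r6=0
PC=1  addi  $r5, $r0, 14     | $r0=0 $r1=14 $r2=0 $r3=10 $r4=4 $r5=14 $r6=0
PC=2  or   $r1, $r6, $r3     | $r0=0 $r1=10 $r2=0 $r3=10 $r4=4 $r5=14 $r6=0
PC=3  beq  $r3, $r1, L10     | $r0=0 $r1=10 $r2=0 $r3=10 $r4=4 $r5=14 $r6=0  [TAKEN]
PC=4  slt  $r6, $r2, $r5     | $r0=0 $r1=10 $r2=0 $r3=10 $r4=4 $r5=14 $r6=1
PC=10 nor  $r4, $r5, $r1     | $r0=0 $r1=10 $r2=0 $r3=10 $r4=65521 $r5=14 $r6=1
PC=11 slt  $r0, $r2, $r0     | $r0=0 $r1=10 $r2=0 $r3=10 $r4=65521 $r5=14 $r6=1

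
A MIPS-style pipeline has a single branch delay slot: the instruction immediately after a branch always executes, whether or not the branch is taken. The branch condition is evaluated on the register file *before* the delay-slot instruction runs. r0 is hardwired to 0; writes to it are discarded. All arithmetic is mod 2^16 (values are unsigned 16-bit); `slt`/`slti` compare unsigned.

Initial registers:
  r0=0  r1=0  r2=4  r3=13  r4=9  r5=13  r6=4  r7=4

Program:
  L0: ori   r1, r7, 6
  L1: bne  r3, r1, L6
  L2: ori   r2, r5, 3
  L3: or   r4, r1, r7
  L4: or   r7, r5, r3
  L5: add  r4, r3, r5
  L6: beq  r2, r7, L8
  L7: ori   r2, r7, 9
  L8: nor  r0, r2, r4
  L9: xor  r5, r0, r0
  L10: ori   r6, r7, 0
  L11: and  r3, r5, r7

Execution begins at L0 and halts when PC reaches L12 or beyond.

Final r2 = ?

PC=0  ori   r1, r7, 6        | r0=0 r1=6 r2=4 r3=13 r4=9 r5=13 r6=4 r7=4
PC=1  bne  r3, r1, L6        | r0=0 r1=6 r2=4 r3=13 r4=9 r5=13 r6=4 r7=4  [TAKEN]
PC=2  ori   r2, r5, 3        | r0=0 r1=6 r2=15 r3=13 r4=9 r5=13 r6=4 r7=4
PC=6  beq  r2, r7, L8        | r0=0 r1=6 r2=15 r3=13 r4=9 r5=13 r6=4 r7=4  [not taken]
PC=7  ori   r2, r7, 9        | r0=0 r1=6 r2=13 r3=13 r4=9 r5=13 r6=4 r7=4
PC=8  nor  r0, r2, r4        | r0=0 r1=6 r2=13 r3=13 r4=9 r5=13 r6=4 r7=4
PC=9  xor  r5, r0, r0        | r0=0 r1=6 r2=13 r3=13 r4=9 r5=0 r6=4 r7=4
PC=10 ori   r6, r7, 0        | r0=0 r1=6 r2=13 r3=13 r4=9 r5=0 r6=4 r7=4
PC=11 and  r3, r5, r7        | r0=0 r1=6 r2=13 r3=0 r4=9 r5=0 r6=4 r7=4

13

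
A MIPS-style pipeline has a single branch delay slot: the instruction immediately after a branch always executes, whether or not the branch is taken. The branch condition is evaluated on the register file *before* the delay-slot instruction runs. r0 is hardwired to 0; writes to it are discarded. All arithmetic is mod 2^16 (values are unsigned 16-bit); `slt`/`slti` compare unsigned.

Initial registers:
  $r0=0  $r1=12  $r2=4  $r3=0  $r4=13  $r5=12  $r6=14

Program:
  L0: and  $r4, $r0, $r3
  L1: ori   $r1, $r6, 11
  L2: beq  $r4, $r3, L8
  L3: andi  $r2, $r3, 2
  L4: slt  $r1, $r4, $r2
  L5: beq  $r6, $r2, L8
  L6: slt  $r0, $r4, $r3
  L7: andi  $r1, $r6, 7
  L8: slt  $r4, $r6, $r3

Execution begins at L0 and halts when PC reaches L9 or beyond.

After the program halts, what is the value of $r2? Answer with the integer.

0

PC=0  and  $r4, $r0, $r3     | $r0=0 $r1=12 $r2=4 $r3=0 $r4=0 $r5=12 $r6=14
PC=1  ori   $r1, $r6, 11     | $r0=0 $r1=15 $r2=4 $r3=0 $r4=0 $r5=12 $r6=14
PC=2  beq  $r4, $r3, L8      | $r0=0 $r1=15 $r2=4 $r3=0 $r4=0 $r5=12 $r6=14  [TAKEN]
PC=3  andi  $r2, $r3, 2      | $r0=0 $r1=15 $r2=0 $r3=0 $r4=0 $r5=12 $r6=14
PC=8  slt  $r4, $r6, $r3     | $r0=0 $r1=15 $r2=0 $r3=0 $r4=0 $r5=12 $r6=14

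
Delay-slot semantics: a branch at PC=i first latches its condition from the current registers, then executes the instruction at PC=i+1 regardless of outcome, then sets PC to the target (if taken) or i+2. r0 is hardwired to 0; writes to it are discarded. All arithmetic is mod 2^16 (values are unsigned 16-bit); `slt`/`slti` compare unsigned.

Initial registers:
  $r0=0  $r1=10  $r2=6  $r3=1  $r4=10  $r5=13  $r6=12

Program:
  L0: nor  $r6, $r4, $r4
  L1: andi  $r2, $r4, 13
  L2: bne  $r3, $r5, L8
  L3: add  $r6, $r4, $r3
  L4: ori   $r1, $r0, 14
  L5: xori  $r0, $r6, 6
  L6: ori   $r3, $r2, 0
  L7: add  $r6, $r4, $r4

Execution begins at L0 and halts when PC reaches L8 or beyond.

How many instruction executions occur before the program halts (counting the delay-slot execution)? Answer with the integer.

PC=0  nor  $r6, $r4, $r4     | $r0=0 $r1=10 $r2=6 $r3=1 $r4=10 $r5=13 $r6=65525
PC=1  andi  $r2, $r4, 13     | $r0=0 $r1=10 $r2=8 $r3=1 $r4=10 $r5=13 $r6=65525
PC=2  bne  $r3, $r5, L8      | $r0=0 $r1=10 $r2=8 $r3=1 $r4=10 $r5=13 $r6=65525  [TAKEN]
PC=3  add  $r6, $r4, $r3     | $r0=0 $r1=10 $r2=8 $r3=1 $r4=10 $r5=13 $r6=11

4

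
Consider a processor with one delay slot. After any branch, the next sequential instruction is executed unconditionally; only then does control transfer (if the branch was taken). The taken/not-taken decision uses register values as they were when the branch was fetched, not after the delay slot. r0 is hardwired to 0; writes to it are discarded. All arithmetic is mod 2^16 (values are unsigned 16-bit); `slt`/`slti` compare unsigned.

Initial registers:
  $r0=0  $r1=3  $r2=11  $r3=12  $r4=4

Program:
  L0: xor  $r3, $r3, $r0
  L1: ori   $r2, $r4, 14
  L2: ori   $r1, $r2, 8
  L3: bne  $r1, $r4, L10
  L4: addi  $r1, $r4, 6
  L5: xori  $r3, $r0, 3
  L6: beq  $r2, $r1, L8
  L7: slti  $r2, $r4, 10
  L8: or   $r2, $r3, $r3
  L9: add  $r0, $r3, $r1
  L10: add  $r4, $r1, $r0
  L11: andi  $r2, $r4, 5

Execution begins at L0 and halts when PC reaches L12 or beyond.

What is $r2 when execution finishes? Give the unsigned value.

PC=0  xor  $r3, $r3, $r0     | $r0=0 $r1=3 $r2=11 $r3=12 $r4=4
PC=1  ori   $r2, $r4, 14     | $r0=0 $r1=3 $r2=14 $r3=12 $r4=4
PC=2  ori   $r1, $r2, 8      | $r0=0 $r1=14 $r2=14 $r3=12 $r4=4
PC=3  bne  $r1, $r4, L10     | $r0=0 $r1=14 $r2=14 $r3=12 $r4=4  [TAKEN]
PC=4  addi  $r1, $r4, 6      | $r0=0 $r1=10 $r2=14 $r3=12 $r4=4
PC=10 add  $r4, $r1, $r0     | $r0=0 $r1=10 $r2=14 $r3=12 $r4=10
PC=11 andi  $r2, $r4, 5      | $r0=0 $r1=10 $r2=0 $r3=12 $r4=10

0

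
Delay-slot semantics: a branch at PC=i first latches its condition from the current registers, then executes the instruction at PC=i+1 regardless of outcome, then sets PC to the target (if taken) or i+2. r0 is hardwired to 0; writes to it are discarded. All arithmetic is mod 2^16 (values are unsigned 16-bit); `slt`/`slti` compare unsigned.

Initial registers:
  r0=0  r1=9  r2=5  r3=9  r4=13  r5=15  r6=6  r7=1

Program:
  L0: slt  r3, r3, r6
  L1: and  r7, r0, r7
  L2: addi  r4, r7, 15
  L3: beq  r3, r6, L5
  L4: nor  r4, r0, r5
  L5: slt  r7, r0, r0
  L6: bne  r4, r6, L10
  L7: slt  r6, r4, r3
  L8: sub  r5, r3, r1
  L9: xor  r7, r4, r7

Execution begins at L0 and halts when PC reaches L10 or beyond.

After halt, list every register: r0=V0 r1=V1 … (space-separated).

r0=0 r1=9 r2=5 r3=0 r4=65520 r5=15 r6=0 r7=0

PC=0  slt  r3, r3, r6        | r0=0 r1=9 r2=5 r3=0 r4=13 r5=15 r6=6 r7=1
PC=1  and  r7, r0, r7        | r0=0 r1=9 r2=5 r3=0 r4=13 r5=15 r6=6 r7=0
PC=2  addi  r4, r7, 15       | r0=0 r1=9 r2=5 r3=0 r4=15 r5=15 r6=6 r7=0
PC=3  beq  r3, r6, L5        | r0=0 r1=9 r2=5 r3=0 r4=15 r5=15 r6=6 r7=0  [not taken]
PC=4  nor  r4, r0, r5        | r0=0 r1=9 r2=5 r3=0 r4=65520 r5=15 r6=6 r7=0
PC=5  slt  r7, r0, r0        | r0=0 r1=9 r2=5 r3=0 r4=65520 r5=15 r6=6 r7=0
PC=6  bne  r4, r6, L10       | r0=0 r1=9 r2=5 r3=0 r4=65520 r5=15 r6=6 r7=0  [TAKEN]
PC=7  slt  r6, r4, r3        | r0=0 r1=9 r2=5 r3=0 r4=65520 r5=15 r6=0 r7=0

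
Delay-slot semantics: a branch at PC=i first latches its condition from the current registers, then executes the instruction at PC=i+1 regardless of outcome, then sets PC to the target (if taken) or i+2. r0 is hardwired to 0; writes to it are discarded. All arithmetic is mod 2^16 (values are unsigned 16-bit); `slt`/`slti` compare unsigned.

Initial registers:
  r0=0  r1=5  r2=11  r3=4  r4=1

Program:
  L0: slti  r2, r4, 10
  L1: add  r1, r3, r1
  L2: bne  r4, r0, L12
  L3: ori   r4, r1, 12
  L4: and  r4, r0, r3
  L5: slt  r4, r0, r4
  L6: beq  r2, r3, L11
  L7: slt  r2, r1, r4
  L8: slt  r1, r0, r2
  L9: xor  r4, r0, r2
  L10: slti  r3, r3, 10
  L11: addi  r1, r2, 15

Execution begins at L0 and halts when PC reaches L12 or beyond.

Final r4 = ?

PC=0  slti  r2, r4, 10       | r0=0 r1=5 r2=1 r3=4 r4=1
PC=1  add  r1, r3, r1        | r0=0 r1=9 r2=1 r3=4 r4=1
PC=2  bne  r4, r0, L12       | r0=0 r1=9 r2=1 r3=4 r4=1  [TAKEN]
PC=3  ori   r4, r1, 12       | r0=0 r1=9 r2=1 r3=4 r4=13

13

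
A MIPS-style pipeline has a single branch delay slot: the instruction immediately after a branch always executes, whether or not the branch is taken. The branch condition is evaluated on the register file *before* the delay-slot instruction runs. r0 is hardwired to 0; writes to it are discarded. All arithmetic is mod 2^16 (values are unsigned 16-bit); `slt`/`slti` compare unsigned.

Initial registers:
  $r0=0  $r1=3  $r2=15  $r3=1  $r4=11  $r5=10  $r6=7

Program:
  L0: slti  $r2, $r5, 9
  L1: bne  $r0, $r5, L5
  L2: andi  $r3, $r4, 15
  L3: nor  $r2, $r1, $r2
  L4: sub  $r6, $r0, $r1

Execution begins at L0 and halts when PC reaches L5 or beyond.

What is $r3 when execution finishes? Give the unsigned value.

[0] slti  $r2, $r5, 9  →  {$r0:0, $r1:3, $r2:0, $r3:1, $r4:11, $r5:10, $r6:7}
[1] bne  $r0, $r5, L5  →  {$r0:0, $r1:3, $r2:0, $r3:1, $r4:11, $r5:10, $r6:7}  ⟨branch taken⟩
[2] andi  $r3, $r4, 15  →  {$r0:0, $r1:3, $r2:0, $r3:11, $r4:11, $r5:10, $r6:7}

11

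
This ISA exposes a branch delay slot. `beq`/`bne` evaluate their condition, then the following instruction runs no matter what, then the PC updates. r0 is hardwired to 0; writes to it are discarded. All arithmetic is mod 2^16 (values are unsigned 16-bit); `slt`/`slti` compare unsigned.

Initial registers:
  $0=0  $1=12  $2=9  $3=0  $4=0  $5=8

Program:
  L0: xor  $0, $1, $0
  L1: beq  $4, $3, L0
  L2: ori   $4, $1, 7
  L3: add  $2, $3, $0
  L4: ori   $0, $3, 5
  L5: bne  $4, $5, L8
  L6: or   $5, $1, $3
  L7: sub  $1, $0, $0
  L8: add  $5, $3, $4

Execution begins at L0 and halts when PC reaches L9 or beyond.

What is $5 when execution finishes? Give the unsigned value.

[0] xor  $0, $1, $0  →  {$0:0, $1:12, $2:9, $3:0, $4:0, $5:8}
[1] beq  $4, $3, L0  →  {$0:0, $1:12, $2:9, $3:0, $4:0, $5:8}  ⟨branch taken⟩
[2] ori   $4, $1, 7  →  {$0:0, $1:12, $2:9, $3:0, $4:15, $5:8}
[0] xor  $0, $1, $0  →  {$0:0, $1:12, $2:9, $3:0, $4:15, $5:8}
[1] beq  $4, $3, L0  →  {$0:0, $1:12, $2:9, $3:0, $4:15, $5:8}  ⟨branch fallthrough⟩
[2] ori   $4, $1, 7  →  {$0:0, $1:12, $2:9, $3:0, $4:15, $5:8}
[3] add  $2, $3, $0  →  {$0:0, $1:12, $2:0, $3:0, $4:15, $5:8}
[4] ori   $0, $3, 5  →  {$0:0, $1:12, $2:0, $3:0, $4:15, $5:8}
[5] bne  $4, $5, L8  →  {$0:0, $1:12, $2:0, $3:0, $4:15, $5:8}  ⟨branch taken⟩
[6] or   $5, $1, $3  →  {$0:0, $1:12, $2:0, $3:0, $4:15, $5:12}
[8] add  $5, $3, $4  →  {$0:0, $1:12, $2:0, $3:0, $4:15, $5:15}

15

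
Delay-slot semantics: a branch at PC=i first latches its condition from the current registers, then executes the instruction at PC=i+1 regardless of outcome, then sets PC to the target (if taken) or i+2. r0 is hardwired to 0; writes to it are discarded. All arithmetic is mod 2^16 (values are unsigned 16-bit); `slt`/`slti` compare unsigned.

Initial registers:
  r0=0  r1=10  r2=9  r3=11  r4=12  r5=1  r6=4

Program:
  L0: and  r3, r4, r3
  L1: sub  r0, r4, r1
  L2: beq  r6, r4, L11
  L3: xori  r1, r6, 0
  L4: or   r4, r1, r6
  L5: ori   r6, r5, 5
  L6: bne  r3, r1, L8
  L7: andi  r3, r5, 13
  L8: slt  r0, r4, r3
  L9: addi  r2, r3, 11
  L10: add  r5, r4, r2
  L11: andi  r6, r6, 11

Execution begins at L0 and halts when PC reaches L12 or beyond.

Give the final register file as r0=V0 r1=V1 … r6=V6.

  step pc=0: and  r3, r4, r3  regs=(0,10,9,8,12,1,4)
  step pc=1: sub  r0, r4, r1  regs=(0,10,9,8,12,1,4)
  step pc=2: beq  r6, r4, L11  cond=F  regs=(0,10,9,8,12,1,4)
  step pc=3: xori  r1, r6, 0  regs=(0,4,9,8,12,1,4)
  step pc=4: or   r4, r1, r6  regs=(0,4,9,8,4,1,4)
  step pc=5: ori   r6, r5, 5  regs=(0,4,9,8,4,1,5)
  step pc=6: bne  r3, r1, L8  cond=T  regs=(0,4,9,8,4,1,5)
  step pc=7: andi  r3, r5, 13  regs=(0,4,9,1,4,1,5)
  step pc=8: slt  r0, r4, r3  regs=(0,4,9,1,4,1,5)
  step pc=9: addi  r2, r3, 11  regs=(0,4,12,1,4,1,5)
  step pc=10: add  r5, r4, r2  regs=(0,4,12,1,4,16,5)
  step pc=11: andi  r6, r6, 11  regs=(0,4,12,1,4,16,1)

r0=0 r1=4 r2=12 r3=1 r4=4 r5=16 r6=1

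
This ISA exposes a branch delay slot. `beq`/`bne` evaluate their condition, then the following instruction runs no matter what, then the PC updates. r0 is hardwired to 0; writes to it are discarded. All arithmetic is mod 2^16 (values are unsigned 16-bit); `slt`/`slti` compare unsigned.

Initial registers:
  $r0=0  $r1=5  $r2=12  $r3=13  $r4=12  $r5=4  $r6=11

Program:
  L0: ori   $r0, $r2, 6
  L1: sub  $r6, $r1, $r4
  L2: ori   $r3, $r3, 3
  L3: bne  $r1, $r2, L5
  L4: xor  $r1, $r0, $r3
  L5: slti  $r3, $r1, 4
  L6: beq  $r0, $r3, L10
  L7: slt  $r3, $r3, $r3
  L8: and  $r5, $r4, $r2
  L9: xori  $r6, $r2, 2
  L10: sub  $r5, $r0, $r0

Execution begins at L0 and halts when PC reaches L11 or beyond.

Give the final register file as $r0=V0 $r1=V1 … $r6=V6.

$r0=0 $r1=15 $r2=12 $r3=0 $r4=12 $r5=0 $r6=65529

[0] ori   $r0, $r2, 6  →  {$r0:0, $r1:5, $r2:12, $r3:13, $r4:12, $r5:4, $r6:11}
[1] sub  $r6, $r1, $r4  →  {$r0:0, $r1:5, $r2:12, $r3:13, $r4:12, $r5:4, $r6:65529}
[2] ori   $r3, $r3, 3  →  {$r0:0, $r1:5, $r2:12, $r3:15, $r4:12, $r5:4, $r6:65529}
[3] bne  $r1, $r2, L5  →  {$r0:0, $r1:5, $r2:12, $r3:15, $r4:12, $r5:4, $r6:65529}  ⟨branch taken⟩
[4] xor  $r1, $r0, $r3  →  {$r0:0, $r1:15, $r2:12, $r3:15, $r4:12, $r5:4, $r6:65529}
[5] slti  $r3, $r1, 4  →  {$r0:0, $r1:15, $r2:12, $r3:0, $r4:12, $r5:4, $r6:65529}
[6] beq  $r0, $r3, L10  →  {$r0:0, $r1:15, $r2:12, $r3:0, $r4:12, $r5:4, $r6:65529}  ⟨branch taken⟩
[7] slt  $r3, $r3, $r3  →  {$r0:0, $r1:15, $r2:12, $r3:0, $r4:12, $r5:4, $r6:65529}
[10] sub  $r5, $r0, $r0  →  {$r0:0, $r1:15, $r2:12, $r3:0, $r4:12, $r5:0, $r6:65529}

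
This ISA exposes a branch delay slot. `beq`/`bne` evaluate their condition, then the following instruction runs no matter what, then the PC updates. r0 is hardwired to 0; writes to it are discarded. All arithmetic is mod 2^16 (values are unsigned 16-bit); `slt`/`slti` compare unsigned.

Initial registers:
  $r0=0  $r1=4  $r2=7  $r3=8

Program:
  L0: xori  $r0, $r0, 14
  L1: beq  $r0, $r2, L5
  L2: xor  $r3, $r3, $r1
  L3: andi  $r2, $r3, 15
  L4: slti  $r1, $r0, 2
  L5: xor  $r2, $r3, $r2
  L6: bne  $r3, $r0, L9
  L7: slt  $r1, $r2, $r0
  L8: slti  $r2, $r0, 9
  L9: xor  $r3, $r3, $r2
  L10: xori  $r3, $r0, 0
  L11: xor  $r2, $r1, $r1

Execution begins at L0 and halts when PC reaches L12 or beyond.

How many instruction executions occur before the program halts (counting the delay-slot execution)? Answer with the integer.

11

[0] xori  $r0, $r0, 14  →  {$r0:0, $r1:4, $r2:7, $r3:8}
[1] beq  $r0, $r2, L5  →  {$r0:0, $r1:4, $r2:7, $r3:8}  ⟨branch fallthrough⟩
[2] xor  $r3, $r3, $r1  →  {$r0:0, $r1:4, $r2:7, $r3:12}
[3] andi  $r2, $r3, 15  →  {$r0:0, $r1:4, $r2:12, $r3:12}
[4] slti  $r1, $r0, 2  →  {$r0:0, $r1:1, $r2:12, $r3:12}
[5] xor  $r2, $r3, $r2  →  {$r0:0, $r1:1, $r2:0, $r3:12}
[6] bne  $r3, $r0, L9  →  {$r0:0, $r1:1, $r2:0, $r3:12}  ⟨branch taken⟩
[7] slt  $r1, $r2, $r0  →  {$r0:0, $r1:0, $r2:0, $r3:12}
[9] xor  $r3, $r3, $r2  →  {$r0:0, $r1:0, $r2:0, $r3:12}
[10] xori  $r3, $r0, 0  →  {$r0:0, $r1:0, $r2:0, $r3:0}
[11] xor  $r2, $r1, $r1  →  {$r0:0, $r1:0, $r2:0, $r3:0}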